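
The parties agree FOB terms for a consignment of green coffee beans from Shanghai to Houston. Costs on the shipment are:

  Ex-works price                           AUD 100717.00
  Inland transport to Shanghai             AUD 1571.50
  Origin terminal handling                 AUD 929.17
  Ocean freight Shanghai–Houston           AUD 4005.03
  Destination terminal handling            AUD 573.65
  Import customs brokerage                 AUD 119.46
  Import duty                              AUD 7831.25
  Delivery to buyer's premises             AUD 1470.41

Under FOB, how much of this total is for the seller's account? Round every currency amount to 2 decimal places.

FOB: the seller bears costs until goods are on board at the origin port; the buyer bears freight, insurance and all costs thereafter.
Seller's account: goods 100717.00 + inland to port 1571.50 + origin terminal 929.17 = 103217.67
Buyer's account: freight 4005.03 + destination terminal 573.65 + brokerage 119.46 + duty 7831.25 + delivery 1470.41 = 13999.80

Seller's account: AUD 103217.67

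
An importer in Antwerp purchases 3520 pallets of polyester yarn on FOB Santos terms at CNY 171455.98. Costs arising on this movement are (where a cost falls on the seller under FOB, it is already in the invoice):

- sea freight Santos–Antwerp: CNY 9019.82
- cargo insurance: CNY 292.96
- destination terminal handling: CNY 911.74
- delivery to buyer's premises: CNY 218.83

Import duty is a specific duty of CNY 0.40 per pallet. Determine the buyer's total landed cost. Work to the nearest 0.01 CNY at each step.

FOB: the seller bears costs until goods are on board at the origin port; the buyer bears freight, insurance and all costs thereafter.
CIF value = FOB price + freight + insurance = 171455.98 + 9019.82 + 292.96 = 180768.76
Import duty = 3520 × 0.40 = 1408.00
Buyer bears: freight 9019.82 + insurance 292.96 + destination terminal 911.74 + delivery 218.83 + duty 1408.00 = 11851.35
Landed cost = invoice 171455.98 + 11851.35 = 183307.33

Total landed cost: CNY 183307.33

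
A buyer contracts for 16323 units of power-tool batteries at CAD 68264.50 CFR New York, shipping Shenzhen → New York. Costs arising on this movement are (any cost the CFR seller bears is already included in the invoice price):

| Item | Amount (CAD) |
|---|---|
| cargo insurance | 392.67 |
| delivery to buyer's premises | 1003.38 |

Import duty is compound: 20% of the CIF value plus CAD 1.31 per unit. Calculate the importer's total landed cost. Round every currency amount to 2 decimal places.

CFR: the seller pays costs through ocean freight to the destination port, but not insurance.
CIF value = CFR price + insurance = 68264.50 + 392.67 = 68657.17
Ad valorem component: 68657.17 × 20% = 13731.43
Specific component: 16323 × 1.31 = 21383.13
Import duty = 13731.43 + 21383.13 = 35114.56
Buyer bears: insurance 392.67 + delivery 1003.38 + duty 35114.56 = 36510.61
Landed cost = invoice 68264.50 + 36510.61 = 104775.11

Total landed cost: CAD 104775.11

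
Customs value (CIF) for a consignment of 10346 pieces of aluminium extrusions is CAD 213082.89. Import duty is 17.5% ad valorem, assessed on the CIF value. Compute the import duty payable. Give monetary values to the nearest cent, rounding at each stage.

Import duty = 213082.89 × 17.5% = 37289.51

Import duty: CAD 37289.51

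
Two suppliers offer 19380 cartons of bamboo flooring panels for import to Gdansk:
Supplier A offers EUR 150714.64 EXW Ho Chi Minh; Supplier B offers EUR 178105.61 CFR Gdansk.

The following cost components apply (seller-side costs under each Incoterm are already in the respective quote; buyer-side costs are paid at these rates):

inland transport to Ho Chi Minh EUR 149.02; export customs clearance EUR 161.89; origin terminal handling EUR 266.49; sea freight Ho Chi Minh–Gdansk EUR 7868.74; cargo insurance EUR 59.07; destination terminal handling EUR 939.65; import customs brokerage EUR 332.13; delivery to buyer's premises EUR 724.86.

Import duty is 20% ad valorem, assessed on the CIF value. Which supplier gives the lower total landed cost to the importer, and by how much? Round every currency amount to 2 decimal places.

Supplier A is cheaper by EUR 22733.80

Supplier A (EXW):
CIF value = EXW price + inland to port + export clearance + origin terminal + freight + insurance = 150714.64 + 149.02 + 161.89 + 266.49 + 7868.74 + 59.07 = 159219.85
Import duty = 159219.85 × 20% = 31843.97
Buyer bears (A): 149.02 + 161.89 + 266.49 + 7868.74 + 59.07 + 939.65 + 332.13 + 724.86 = 10501.85
Landed cost (A) = invoice 150714.64 + 10501.85 + duty 31843.97 = 193060.46
Supplier B (CFR):
CIF value = CFR price + insurance = 178105.61 + 59.07 = 178164.68
Import duty = 178164.68 × 20% = 35632.94
Buyer bears (B): 59.07 + 939.65 + 332.13 + 724.86 = 2055.71
Landed cost (B) = invoice 178105.61 + 2055.71 + duty 35632.94 = 215794.26
Difference = |193060.46 − 215794.26| = 22733.80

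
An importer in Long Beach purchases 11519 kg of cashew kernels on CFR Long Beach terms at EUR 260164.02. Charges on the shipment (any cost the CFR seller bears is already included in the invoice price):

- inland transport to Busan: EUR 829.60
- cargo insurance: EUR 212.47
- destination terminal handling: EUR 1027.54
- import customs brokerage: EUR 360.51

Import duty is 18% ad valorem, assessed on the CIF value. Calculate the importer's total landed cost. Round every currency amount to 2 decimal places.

Total landed cost: EUR 308632.31

CFR: the seller pays costs through ocean freight to the destination port, but not insurance.
Already in the invoice (seller's account under CFR): inland to port — exclude.
CIF value = CFR price + insurance = 260164.02 + 212.47 = 260376.49
Import duty = 260376.49 × 18% = 46867.77
Buyer bears: insurance 212.47 + destination terminal 1027.54 + brokerage 360.51 + duty 46867.77 = 48468.29
Landed cost = invoice 260164.02 + 48468.29 = 308632.31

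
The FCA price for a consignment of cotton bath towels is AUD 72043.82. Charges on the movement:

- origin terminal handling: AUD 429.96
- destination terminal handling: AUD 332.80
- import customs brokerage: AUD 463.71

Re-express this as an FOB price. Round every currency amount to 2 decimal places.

FOB price: AUD 72473.78

Not relevant to the conversion: destination terminal, brokerage — on the buyer under both terms; not part of either seller's price.
From FCA to FOB, the seller additionally bears: origin terminal.
FOB price = 72043.82 + 429.96 = 72473.78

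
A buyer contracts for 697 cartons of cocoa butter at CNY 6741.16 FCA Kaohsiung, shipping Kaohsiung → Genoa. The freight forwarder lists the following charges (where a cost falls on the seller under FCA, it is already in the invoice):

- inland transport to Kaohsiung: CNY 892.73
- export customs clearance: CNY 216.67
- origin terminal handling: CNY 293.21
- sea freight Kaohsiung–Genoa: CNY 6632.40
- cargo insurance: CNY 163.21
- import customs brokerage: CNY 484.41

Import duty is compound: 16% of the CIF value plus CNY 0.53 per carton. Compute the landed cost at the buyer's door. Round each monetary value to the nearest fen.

FCA: the seller delivers export-cleared goods to the carrier; the buyer bears costs from that point.
Already in the invoice (seller's account under FCA): inland to port, export clearance — exclude.
CIF value = FCA price + origin terminal + freight + insurance = 6741.16 + 293.21 + 6632.40 + 163.21 = 13829.98
Ad valorem component: 13829.98 × 16% = 2212.80
Specific component: 697 × 0.53 = 369.41
Import duty = 2212.80 + 369.41 = 2582.21
Buyer bears: origin terminal 293.21 + freight 6632.40 + insurance 163.21 + brokerage 484.41 + duty 2582.21 = 10155.44
Landed cost = invoice 6741.16 + 10155.44 = 16896.60

Total landed cost: CNY 16896.60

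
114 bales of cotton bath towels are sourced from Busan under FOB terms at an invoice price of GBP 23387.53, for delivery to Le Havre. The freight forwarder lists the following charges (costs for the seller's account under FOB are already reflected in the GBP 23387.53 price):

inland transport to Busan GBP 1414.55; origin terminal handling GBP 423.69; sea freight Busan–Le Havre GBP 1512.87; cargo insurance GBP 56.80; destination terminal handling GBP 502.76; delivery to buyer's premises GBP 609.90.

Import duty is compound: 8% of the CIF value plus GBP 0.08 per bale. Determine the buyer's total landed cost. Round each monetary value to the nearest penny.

Total landed cost: GBP 28075.56

FOB: the seller bears costs until goods are on board at the origin port; the buyer bears freight, insurance and all costs thereafter.
Already in the invoice (seller's account under FOB): inland to port, origin terminal — exclude.
CIF value = FOB price + freight + insurance = 23387.53 + 1512.87 + 56.80 = 24957.20
Ad valorem component: 24957.20 × 8% = 1996.58
Specific component: 114 × 0.08 = 9.12
Import duty = 1996.58 + 9.12 = 2005.70
Buyer bears: freight 1512.87 + insurance 56.80 + destination terminal 502.76 + delivery 609.90 + duty 2005.70 = 4688.03
Landed cost = invoice 23387.53 + 4688.03 = 28075.56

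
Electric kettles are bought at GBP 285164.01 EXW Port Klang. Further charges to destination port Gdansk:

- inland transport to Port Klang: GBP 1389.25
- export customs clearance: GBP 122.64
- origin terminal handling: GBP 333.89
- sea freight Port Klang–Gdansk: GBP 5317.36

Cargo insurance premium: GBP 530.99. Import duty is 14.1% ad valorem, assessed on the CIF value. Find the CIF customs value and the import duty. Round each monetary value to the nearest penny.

CIF value: GBP 292858.14; import duty: GBP 41293.00

CIF = EXW price + pre-shipment costs + freight + insurance
CIF = 285164.01 + 1389.25 + 122.64 + 333.89 + 5317.36 + 530.99 = 292858.14
Import duty = 292858.14 × 14.1% = 41293.00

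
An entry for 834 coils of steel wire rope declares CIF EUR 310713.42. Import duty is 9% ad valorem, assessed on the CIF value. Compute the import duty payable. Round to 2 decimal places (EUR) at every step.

Import duty = 310713.42 × 9% = 27964.21

Import duty: EUR 27964.21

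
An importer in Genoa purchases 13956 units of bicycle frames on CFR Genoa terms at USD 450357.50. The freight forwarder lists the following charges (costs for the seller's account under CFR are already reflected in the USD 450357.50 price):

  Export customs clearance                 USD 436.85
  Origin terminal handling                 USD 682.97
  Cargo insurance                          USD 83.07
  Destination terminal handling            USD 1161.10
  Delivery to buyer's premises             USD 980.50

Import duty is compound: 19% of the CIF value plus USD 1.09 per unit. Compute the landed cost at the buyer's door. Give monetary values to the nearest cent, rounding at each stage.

Total landed cost: USD 553377.92

CFR: the seller pays costs through ocean freight to the destination port, but not insurance.
Already in the invoice (seller's account under CFR): export clearance, origin terminal — exclude.
CIF value = CFR price + insurance = 450357.50 + 83.07 = 450440.57
Ad valorem component: 450440.57 × 19% = 85583.71
Specific component: 13956 × 1.09 = 15212.04
Import duty = 85583.71 + 15212.04 = 100795.75
Buyer bears: insurance 83.07 + destination terminal 1161.10 + delivery 980.50 + duty 100795.75 = 103020.42
Landed cost = invoice 450357.50 + 103020.42 = 553377.92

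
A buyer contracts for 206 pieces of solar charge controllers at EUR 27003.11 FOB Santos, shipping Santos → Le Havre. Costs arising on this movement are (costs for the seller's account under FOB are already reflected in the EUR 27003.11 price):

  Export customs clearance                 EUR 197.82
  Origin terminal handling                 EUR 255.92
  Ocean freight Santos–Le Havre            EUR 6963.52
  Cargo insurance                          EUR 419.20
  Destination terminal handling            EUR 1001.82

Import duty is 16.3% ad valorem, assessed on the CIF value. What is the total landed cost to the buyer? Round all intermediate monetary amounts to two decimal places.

Total landed cost: EUR 40992.54

FOB: the seller bears costs until goods are on board at the origin port; the buyer bears freight, insurance and all costs thereafter.
Already in the invoice (seller's account under FOB): export clearance, origin terminal — exclude.
CIF value = FOB price + freight + insurance = 27003.11 + 6963.52 + 419.20 = 34385.83
Import duty = 34385.83 × 16.3% = 5604.89
Buyer bears: freight 6963.52 + insurance 419.20 + destination terminal 1001.82 + duty 5604.89 = 13989.43
Landed cost = invoice 27003.11 + 13989.43 = 40992.54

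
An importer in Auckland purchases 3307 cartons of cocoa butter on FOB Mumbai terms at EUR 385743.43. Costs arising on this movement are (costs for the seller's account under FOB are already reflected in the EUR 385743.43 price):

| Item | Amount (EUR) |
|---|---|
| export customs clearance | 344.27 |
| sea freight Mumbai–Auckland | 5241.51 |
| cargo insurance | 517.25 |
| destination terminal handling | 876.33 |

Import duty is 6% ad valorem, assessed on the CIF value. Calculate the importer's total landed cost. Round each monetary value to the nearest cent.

Total landed cost: EUR 415868.65

FOB: the seller bears costs until goods are on board at the origin port; the buyer bears freight, insurance and all costs thereafter.
Already in the invoice (seller's account under FOB): export clearance — exclude.
CIF value = FOB price + freight + insurance = 385743.43 + 5241.51 + 517.25 = 391502.19
Import duty = 391502.19 × 6% = 23490.13
Buyer bears: freight 5241.51 + insurance 517.25 + destination terminal 876.33 + duty 23490.13 = 30125.22
Landed cost = invoice 385743.43 + 30125.22 = 415868.65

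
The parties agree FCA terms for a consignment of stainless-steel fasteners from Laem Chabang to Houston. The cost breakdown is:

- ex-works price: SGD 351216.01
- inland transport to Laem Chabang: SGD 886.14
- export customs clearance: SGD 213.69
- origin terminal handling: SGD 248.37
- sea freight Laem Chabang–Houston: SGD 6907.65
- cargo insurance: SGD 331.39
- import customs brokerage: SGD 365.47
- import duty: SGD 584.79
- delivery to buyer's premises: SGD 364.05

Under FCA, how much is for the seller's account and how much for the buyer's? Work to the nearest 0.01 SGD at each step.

FCA: the seller delivers export-cleared goods to the carrier; the buyer bears costs from that point.
Seller's account: goods 351216.01 + inland to port 886.14 + export clearance 213.69 = 352315.84
Buyer's account: origin terminal 248.37 + freight 6907.65 + insurance 331.39 + brokerage 365.47 + duty 584.79 + delivery 364.05 = 8801.72

Seller: SGD 352315.84; buyer: SGD 8801.72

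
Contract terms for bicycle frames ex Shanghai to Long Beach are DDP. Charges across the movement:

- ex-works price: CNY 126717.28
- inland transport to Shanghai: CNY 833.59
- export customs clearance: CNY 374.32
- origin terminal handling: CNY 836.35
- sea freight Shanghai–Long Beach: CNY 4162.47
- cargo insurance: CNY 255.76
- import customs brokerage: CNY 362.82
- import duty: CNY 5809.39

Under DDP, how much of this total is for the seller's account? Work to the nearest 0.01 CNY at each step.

Seller's account: CNY 139351.98

DDP: the seller bears all costs including import duty.
Seller's account: goods 126717.28 + inland to port 833.59 + export clearance 374.32 + origin terminal 836.35 + freight 4162.47 + insurance 255.76 + brokerage 362.82 + duty 5809.39 = 139351.98
Buyer's account: 0.00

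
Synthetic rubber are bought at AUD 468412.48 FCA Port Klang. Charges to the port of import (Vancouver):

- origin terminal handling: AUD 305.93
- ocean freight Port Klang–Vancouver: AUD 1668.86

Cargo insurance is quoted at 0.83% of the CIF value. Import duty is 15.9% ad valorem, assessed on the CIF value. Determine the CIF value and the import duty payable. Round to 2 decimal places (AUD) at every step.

Let C be the CIF value. C = FCA price + pre-shipment costs + freight + 0.83% × C
C − 0.83% × C = 468412.48 + 305.93 + 1668.86
0.9917 × C = 470387.27
C = 470387.27 / 0.9917 = 474324.16
Insurance premium = 0.83% × 474324.16 = 3936.89
Import duty = 474324.16 × 15.9% = 75417.54

CIF value: AUD 474324.16; import duty: AUD 75417.54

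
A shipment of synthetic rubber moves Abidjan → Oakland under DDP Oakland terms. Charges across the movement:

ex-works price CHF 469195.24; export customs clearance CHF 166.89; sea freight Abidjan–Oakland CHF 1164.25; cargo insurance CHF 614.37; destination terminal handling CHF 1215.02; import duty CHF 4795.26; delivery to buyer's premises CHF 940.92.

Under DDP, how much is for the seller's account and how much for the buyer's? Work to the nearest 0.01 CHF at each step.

DDP: the seller bears all costs including import duty.
Seller's account: goods 469195.24 + export clearance 166.89 + freight 1164.25 + insurance 614.37 + destination terminal 1215.02 + duty 4795.26 + delivery 940.92 = 478091.95
Buyer's account: 0.00

Seller: CHF 478091.95; buyer: CHF 0.00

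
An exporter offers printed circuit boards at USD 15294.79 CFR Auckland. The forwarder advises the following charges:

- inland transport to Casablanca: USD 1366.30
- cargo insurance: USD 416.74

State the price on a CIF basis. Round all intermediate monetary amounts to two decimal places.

Not relevant to the conversion: inland to port — on the seller under both CFR and CIF; already in the CFR price and stays in the CIF price.
From CFR to CIF, the seller additionally bears: insurance.
CIF price = 15294.79 + 416.74 = 15711.53

CIF price: USD 15711.53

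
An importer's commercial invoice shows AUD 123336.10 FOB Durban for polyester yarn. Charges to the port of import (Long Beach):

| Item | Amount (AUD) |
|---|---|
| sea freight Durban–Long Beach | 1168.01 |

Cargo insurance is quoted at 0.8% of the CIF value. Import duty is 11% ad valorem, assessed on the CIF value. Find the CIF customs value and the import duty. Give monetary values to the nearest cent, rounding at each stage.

Let C be the CIF value. C = FOB price + freight + 0.8% × C
C − 0.8% × C = 123336.10 + 1168.01
0.992 × C = 124504.11
C = 124504.11 / 0.992 = 125508.18
Insurance premium = 0.8% × 125508.18 = 1004.07
Import duty = 125508.18 × 11% = 13805.90

CIF value: AUD 125508.18; import duty: AUD 13805.90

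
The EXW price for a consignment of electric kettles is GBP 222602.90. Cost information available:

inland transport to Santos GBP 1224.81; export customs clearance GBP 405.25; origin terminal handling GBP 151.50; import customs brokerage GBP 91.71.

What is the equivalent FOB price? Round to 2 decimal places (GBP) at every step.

FOB price: GBP 224384.46

Not relevant to the conversion: brokerage — on the buyer under both terms; not part of either seller's price.
From EXW to FOB, the seller additionally bears: inland to port, export clearance, origin terminal.
FOB price = 222602.90 + 1224.81 + 405.25 + 151.50 = 224384.46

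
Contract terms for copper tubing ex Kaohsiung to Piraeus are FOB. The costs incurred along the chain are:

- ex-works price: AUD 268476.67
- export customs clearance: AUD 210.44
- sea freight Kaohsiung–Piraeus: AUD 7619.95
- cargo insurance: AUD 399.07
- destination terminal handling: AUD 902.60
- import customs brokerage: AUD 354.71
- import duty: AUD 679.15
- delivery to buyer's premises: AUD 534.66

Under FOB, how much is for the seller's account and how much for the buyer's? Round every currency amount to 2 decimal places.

Seller: AUD 268687.11; buyer: AUD 10490.14

FOB: the seller bears costs until goods are on board at the origin port; the buyer bears freight, insurance and all costs thereafter.
Seller's account: goods 268476.67 + export clearance 210.44 = 268687.11
Buyer's account: freight 7619.95 + insurance 399.07 + destination terminal 902.60 + brokerage 354.71 + duty 679.15 + delivery 534.66 = 10490.14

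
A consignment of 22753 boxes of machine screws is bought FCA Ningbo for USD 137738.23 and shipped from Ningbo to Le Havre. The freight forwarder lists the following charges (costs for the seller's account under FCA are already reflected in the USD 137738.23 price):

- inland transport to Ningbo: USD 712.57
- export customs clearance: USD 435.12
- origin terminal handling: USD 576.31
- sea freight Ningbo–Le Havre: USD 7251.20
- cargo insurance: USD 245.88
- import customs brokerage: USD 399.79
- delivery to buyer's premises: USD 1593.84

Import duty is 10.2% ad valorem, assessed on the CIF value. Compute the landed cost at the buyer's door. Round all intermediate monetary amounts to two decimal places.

FCA: the seller delivers export-cleared goods to the carrier; the buyer bears costs from that point.
Already in the invoice (seller's account under FCA): inland to port, export clearance — exclude.
CIF value = FCA price + origin terminal + freight + insurance = 137738.23 + 576.31 + 7251.20 + 245.88 = 145811.62
Import duty = 145811.62 × 10.2% = 14872.79
Buyer bears: origin terminal 576.31 + freight 7251.20 + insurance 245.88 + brokerage 399.79 + delivery 1593.84 + duty 14872.79 = 24939.81
Landed cost = invoice 137738.23 + 24939.81 = 162678.04

Total landed cost: USD 162678.04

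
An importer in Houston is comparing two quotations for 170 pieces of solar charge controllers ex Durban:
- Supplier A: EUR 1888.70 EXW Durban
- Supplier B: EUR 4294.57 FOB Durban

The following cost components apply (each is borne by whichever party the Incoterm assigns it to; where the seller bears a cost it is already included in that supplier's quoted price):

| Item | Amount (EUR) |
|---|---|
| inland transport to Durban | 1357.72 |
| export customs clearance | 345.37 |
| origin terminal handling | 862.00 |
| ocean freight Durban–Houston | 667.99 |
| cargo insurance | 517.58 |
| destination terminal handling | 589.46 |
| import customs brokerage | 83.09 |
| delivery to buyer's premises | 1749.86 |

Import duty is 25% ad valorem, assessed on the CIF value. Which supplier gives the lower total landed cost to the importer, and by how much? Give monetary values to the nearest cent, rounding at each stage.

Supplier A (EXW):
CIF value = EXW price + inland to port + export clearance + origin terminal + freight + insurance = 1888.70 + 1357.72 + 345.37 + 862.00 + 667.99 + 517.58 = 5639.36
Import duty = 5639.36 × 25% = 1409.84
Buyer bears (A): 1357.72 + 345.37 + 862.00 + 667.99 + 517.58 + 589.46 + 83.09 + 1749.86 = 6173.07
Landed cost (A) = invoice 1888.70 + 6173.07 + duty 1409.84 = 9471.61
Supplier B (FOB):
CIF value = FOB price + freight + insurance = 4294.57 + 667.99 + 517.58 = 5480.14
Import duty = 5480.14 × 25% = 1370.04
Buyer bears (B): 667.99 + 517.58 + 589.46 + 83.09 + 1749.86 = 3607.98
Landed cost (B) = invoice 4294.57 + 3607.98 + duty 1370.04 = 9272.59
Difference = |9471.61 − 9272.59| = 199.02

Supplier B is cheaper by EUR 199.02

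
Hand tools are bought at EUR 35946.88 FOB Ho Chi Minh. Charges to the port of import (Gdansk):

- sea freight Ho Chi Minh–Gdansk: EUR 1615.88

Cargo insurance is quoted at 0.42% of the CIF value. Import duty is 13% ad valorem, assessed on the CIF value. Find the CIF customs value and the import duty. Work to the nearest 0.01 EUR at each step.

Let C be the CIF value. C = FOB price + freight + 0.42% × C
C − 0.42% × C = 35946.88 + 1615.88
0.9958 × C = 37562.76
C = 37562.76 / 0.9958 = 37721.19
Insurance premium = 0.42% × 37721.19 = 158.43
Import duty = 37721.19 × 13% = 4903.75

CIF value: EUR 37721.19; import duty: EUR 4903.75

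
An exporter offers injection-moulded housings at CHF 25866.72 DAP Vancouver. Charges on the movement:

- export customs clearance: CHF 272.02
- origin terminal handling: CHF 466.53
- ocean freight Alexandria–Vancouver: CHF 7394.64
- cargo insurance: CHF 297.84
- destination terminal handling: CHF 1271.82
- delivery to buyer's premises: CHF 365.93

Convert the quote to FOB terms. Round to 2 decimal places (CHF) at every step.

Not relevant to the conversion: export clearance, origin terminal — on the seller under both DAP and FOB; already in the DAP price and stays in the FOB price.
From DAP to FOB, the seller no longer bears: freight, insurance, destination terminal, delivery.
FOB price = 25866.72 − 7394.64 − 297.84 − 1271.82 − 365.93 = 16536.49

FOB price: CHF 16536.49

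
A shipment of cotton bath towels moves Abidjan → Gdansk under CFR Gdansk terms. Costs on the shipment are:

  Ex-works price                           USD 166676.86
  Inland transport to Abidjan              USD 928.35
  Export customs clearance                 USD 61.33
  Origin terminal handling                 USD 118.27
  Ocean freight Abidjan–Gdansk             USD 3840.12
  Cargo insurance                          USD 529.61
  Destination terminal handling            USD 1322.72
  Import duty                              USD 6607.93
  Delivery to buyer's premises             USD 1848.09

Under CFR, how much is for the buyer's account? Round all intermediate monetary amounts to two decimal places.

CFR: the seller pays costs through ocean freight to the destination port, but not insurance.
Seller's account: goods 166676.86 + inland to port 928.35 + export clearance 61.33 + origin terminal 118.27 + freight 3840.12 = 171624.93
Buyer's account: insurance 529.61 + destination terminal 1322.72 + duty 6607.93 + delivery 1848.09 = 10308.35

Buyer's account: USD 10308.35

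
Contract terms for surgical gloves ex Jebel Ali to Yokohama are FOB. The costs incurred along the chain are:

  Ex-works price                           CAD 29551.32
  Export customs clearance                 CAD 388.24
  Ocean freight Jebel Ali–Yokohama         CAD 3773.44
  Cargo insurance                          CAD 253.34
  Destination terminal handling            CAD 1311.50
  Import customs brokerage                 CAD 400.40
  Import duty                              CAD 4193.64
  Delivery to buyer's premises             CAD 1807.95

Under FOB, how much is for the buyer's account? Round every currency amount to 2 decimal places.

FOB: the seller bears costs until goods are on board at the origin port; the buyer bears freight, insurance and all costs thereafter.
Seller's account: goods 29551.32 + export clearance 388.24 = 29939.56
Buyer's account: freight 3773.44 + insurance 253.34 + destination terminal 1311.50 + brokerage 400.40 + duty 4193.64 + delivery 1807.95 = 11740.27

Buyer's account: CAD 11740.27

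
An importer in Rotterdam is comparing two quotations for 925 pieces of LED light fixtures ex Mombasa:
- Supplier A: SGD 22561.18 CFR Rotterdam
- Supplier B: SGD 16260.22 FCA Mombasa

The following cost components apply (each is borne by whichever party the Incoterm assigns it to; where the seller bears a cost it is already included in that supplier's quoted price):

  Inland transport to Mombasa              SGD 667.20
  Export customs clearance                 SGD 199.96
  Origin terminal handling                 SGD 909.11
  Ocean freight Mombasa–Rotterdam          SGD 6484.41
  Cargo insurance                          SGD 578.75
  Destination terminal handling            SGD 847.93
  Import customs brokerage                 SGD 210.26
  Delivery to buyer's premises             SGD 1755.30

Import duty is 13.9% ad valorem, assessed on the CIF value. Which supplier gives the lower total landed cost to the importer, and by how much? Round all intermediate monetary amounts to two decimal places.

Supplier A is cheaper by SGD 1244.43

Supplier A (CFR):
CIF value = CFR price + insurance = 22561.18 + 578.75 = 23139.93
Import duty = 23139.93 × 13.9% = 3216.45
Buyer bears (A): 578.75 + 847.93 + 210.26 + 1755.30 = 3392.24
Landed cost (A) = invoice 22561.18 + 3392.24 + duty 3216.45 = 29169.87
Supplier B (FCA):
CIF value = FCA price + origin terminal + freight + insurance = 16260.22 + 909.11 + 6484.41 + 578.75 = 24232.49
Import duty = 24232.49 × 13.9% = 3368.32
Buyer bears (B): 909.11 + 6484.41 + 578.75 + 847.93 + 210.26 + 1755.30 = 10785.76
Landed cost (B) = invoice 16260.22 + 10785.76 + duty 3368.32 = 30414.30
Difference = |29169.87 − 30414.30| = 1244.43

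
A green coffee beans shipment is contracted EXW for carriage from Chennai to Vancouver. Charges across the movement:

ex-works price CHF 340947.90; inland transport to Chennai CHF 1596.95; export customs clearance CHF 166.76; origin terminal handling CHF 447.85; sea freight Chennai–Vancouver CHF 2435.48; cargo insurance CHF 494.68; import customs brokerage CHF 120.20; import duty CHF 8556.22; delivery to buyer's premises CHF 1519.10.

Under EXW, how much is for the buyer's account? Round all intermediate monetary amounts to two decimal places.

Buyer's account: CHF 15337.24

EXW: the seller makes goods available at their premises; the buyer bears all onward costs.
Seller's account: goods 340947.90 = 340947.90
Buyer's account: inland to port 1596.95 + export clearance 166.76 + origin terminal 447.85 + freight 2435.48 + insurance 494.68 + brokerage 120.20 + duty 8556.22 + delivery 1519.10 = 15337.24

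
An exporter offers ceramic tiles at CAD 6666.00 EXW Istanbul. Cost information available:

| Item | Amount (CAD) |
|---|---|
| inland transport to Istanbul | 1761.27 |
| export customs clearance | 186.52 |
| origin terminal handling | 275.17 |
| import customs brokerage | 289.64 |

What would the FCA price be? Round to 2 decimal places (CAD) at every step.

Not relevant to the conversion: brokerage, origin terminal — on the buyer under both terms; not part of either seller's price.
From EXW to FCA, the seller additionally bears: inland to port, export clearance.
FCA price = 6666.00 + 1761.27 + 186.52 = 8613.79

FCA price: CAD 8613.79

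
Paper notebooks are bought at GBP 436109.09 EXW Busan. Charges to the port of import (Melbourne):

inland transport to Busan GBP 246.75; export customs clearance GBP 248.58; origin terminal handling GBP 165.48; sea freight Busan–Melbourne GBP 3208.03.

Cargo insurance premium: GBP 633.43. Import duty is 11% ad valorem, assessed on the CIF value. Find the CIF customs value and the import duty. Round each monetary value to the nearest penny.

CIF value: GBP 440611.36; import duty: GBP 48467.25

CIF = EXW price + pre-shipment costs + freight + insurance
CIF = 436109.09 + 246.75 + 248.58 + 165.48 + 3208.03 + 633.43 = 440611.36
Import duty = 440611.36 × 11% = 48467.25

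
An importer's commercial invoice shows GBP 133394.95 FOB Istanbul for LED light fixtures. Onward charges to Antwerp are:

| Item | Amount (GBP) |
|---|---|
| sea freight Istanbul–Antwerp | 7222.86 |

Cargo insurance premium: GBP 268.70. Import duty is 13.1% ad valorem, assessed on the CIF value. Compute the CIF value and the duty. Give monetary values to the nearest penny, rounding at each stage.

CIF = FOB price + freight + insurance
CIF = 133394.95 + 7222.86 + 268.70 = 140886.51
Import duty = 140886.51 × 13.1% = 18456.13

CIF value: GBP 140886.51; import duty: GBP 18456.13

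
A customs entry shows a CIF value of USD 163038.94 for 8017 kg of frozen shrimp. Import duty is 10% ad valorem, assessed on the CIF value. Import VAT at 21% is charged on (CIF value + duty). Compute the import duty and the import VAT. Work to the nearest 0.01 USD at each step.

Import duty = 163038.94 × 10% = 16303.89
VAT base = CIF + duty = 163038.94 + 16303.89 = 179342.83
Import VAT = 179342.83 × 21% = 37661.99

Import duty: USD 16303.89; import VAT: USD 37661.99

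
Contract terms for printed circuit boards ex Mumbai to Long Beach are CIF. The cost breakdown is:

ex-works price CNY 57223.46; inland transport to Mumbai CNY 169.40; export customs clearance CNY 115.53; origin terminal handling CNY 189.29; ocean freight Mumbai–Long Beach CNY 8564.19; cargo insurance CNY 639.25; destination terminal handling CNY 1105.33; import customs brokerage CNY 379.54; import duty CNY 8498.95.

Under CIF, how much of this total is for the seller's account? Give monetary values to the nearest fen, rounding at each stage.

Seller's account: CNY 66901.12

CIF: the seller pays costs through ocean freight and marine insurance to the destination port.
Seller's account: goods 57223.46 + inland to port 169.40 + export clearance 115.53 + origin terminal 189.29 + freight 8564.19 + insurance 639.25 = 66901.12
Buyer's account: destination terminal 1105.33 + brokerage 379.54 + duty 8498.95 = 9983.82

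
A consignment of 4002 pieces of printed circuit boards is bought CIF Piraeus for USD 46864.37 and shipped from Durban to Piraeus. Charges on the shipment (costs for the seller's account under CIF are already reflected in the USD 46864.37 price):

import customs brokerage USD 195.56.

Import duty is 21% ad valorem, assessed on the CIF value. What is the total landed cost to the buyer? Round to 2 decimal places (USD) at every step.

CIF: the seller pays costs through ocean freight and marine insurance to the destination port.
The CIF price already equals the CIF value: 46864.37
Import duty = 46864.37 × 21% = 9841.52
Buyer bears: brokerage 195.56 + duty 9841.52 = 10037.08
Landed cost = invoice 46864.37 + 10037.08 = 56901.45

Total landed cost: USD 56901.45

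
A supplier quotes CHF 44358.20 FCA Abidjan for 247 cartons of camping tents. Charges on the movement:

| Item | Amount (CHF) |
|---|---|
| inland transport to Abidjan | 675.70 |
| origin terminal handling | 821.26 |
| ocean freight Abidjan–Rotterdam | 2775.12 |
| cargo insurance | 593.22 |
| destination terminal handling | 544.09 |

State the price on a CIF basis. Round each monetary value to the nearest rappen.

CIF price: CHF 48547.80

Not relevant to the conversion: inland to port — on the seller under both FCA and CIF; already in the FCA price and stays in the CIF price. destination terminal — on the buyer under both terms; not part of either seller's price.
From FCA to CIF, the seller additionally bears: origin terminal, freight, insurance.
CIF price = 44358.20 + 821.26 + 2775.12 + 593.22 = 48547.80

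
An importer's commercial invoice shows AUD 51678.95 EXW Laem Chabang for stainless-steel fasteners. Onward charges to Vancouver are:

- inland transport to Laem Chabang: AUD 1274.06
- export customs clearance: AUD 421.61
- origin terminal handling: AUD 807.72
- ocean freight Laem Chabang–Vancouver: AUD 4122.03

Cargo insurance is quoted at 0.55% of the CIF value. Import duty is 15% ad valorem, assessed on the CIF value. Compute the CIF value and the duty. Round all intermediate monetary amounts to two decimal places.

CIF value: AUD 58626.82; import duty: AUD 8794.02

Let C be the CIF value. C = EXW price + pre-shipment costs + freight + 0.55% × C
C − 0.55% × C = 51678.95 + 1274.06 + 421.61 + 807.72 + 4122.03
0.9945 × C = 58304.37
C = 58304.37 / 0.9945 = 58626.82
Insurance premium = 0.55% × 58626.82 = 322.45
Import duty = 58626.82 × 15% = 8794.02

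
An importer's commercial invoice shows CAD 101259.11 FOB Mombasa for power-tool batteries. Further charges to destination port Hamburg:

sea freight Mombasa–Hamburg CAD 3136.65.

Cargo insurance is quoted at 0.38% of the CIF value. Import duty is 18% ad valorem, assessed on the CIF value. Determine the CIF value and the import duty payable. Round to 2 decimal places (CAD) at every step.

CIF value: CAD 104793.98; import duty: CAD 18862.92

Let C be the CIF value. C = FOB price + freight + 0.38% × C
C − 0.38% × C = 101259.11 + 3136.65
0.9962 × C = 104395.76
C = 104395.76 / 0.9962 = 104793.98
Insurance premium = 0.38% × 104793.98 = 398.22
Import duty = 104793.98 × 18% = 18862.92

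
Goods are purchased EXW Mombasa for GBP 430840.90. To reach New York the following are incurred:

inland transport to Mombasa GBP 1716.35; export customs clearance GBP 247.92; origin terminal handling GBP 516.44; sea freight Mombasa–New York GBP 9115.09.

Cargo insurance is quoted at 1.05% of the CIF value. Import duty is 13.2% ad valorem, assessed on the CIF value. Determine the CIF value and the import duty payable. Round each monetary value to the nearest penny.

Let C be the CIF value. C = EXW price + pre-shipment costs + freight + 1.05% × C
C − 1.05% × C = 430840.90 + 1716.35 + 247.92 + 516.44 + 9115.09
0.9895 × C = 442436.70
C = 442436.70 / 0.9895 = 447131.58
Insurance premium = 1.05% × 447131.58 = 4694.88
Import duty = 447131.58 × 13.2% = 59021.37

CIF value: GBP 447131.58; import duty: GBP 59021.37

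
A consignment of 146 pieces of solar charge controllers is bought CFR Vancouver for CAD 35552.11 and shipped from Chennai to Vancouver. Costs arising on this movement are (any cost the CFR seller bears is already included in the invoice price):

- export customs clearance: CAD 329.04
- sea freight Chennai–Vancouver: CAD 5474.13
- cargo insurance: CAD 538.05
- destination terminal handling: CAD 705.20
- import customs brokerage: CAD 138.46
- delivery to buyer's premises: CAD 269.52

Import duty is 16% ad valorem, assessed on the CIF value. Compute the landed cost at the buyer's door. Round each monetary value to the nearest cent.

Total landed cost: CAD 42977.77

CFR: the seller pays costs through ocean freight to the destination port, but not insurance.
Already in the invoice (seller's account under CFR): export clearance, freight — exclude.
CIF value = CFR price + insurance = 35552.11 + 538.05 = 36090.16
Import duty = 36090.16 × 16% = 5774.43
Buyer bears: insurance 538.05 + destination terminal 705.20 + brokerage 138.46 + delivery 269.52 + duty 5774.43 = 7425.66
Landed cost = invoice 35552.11 + 7425.66 = 42977.77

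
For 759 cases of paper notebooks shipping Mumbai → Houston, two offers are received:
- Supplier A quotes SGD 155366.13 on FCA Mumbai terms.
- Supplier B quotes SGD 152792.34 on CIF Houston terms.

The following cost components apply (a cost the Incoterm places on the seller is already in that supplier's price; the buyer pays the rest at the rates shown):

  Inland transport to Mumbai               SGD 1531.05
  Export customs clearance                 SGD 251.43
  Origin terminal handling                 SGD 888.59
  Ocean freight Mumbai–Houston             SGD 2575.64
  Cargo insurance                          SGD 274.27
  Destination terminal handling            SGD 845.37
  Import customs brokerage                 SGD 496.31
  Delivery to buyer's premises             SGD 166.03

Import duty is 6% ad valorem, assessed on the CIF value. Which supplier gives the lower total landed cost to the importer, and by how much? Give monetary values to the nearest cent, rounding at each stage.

Supplier A (FCA):
CIF value = FCA price + origin terminal + freight + insurance = 155366.13 + 888.59 + 2575.64 + 274.27 = 159104.63
Import duty = 159104.63 × 6% = 9546.28
Buyer bears (A): 888.59 + 2575.64 + 274.27 + 845.37 + 496.31 + 166.03 = 5246.21
Landed cost (A) = invoice 155366.13 + 5246.21 + duty 9546.28 = 170158.62
Supplier B (CIF):
The CIF price already equals the CIF value: 152792.34
Import duty = 152792.34 × 6% = 9167.54
Buyer bears (B): 845.37 + 496.31 + 166.03 = 1507.71
Landed cost (B) = invoice 152792.34 + 1507.71 + duty 9167.54 = 163467.59
Difference = |170158.62 − 163467.59| = 6691.03

Supplier B is cheaper by SGD 6691.03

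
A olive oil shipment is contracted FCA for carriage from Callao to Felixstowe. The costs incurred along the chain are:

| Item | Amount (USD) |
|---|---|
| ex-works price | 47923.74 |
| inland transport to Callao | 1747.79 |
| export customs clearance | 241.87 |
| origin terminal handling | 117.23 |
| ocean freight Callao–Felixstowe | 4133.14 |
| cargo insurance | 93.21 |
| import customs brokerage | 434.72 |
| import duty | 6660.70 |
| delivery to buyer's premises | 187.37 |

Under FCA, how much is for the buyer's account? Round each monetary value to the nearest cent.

Buyer's account: USD 11626.37

FCA: the seller delivers export-cleared goods to the carrier; the buyer bears costs from that point.
Seller's account: goods 47923.74 + inland to port 1747.79 + export clearance 241.87 = 49913.40
Buyer's account: origin terminal 117.23 + freight 4133.14 + insurance 93.21 + brokerage 434.72 + duty 6660.70 + delivery 187.37 = 11626.37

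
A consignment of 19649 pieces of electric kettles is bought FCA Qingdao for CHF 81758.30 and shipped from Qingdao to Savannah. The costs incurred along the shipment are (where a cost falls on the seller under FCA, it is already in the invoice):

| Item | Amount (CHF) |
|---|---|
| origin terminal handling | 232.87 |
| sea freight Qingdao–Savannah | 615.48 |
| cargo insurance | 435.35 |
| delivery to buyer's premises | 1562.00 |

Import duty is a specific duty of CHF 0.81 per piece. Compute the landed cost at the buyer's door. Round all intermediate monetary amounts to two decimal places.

Total landed cost: CHF 100519.69

FCA: the seller delivers export-cleared goods to the carrier; the buyer bears costs from that point.
CIF value = FCA price + origin terminal + freight + insurance = 81758.30 + 232.87 + 615.48 + 435.35 = 83042.00
Import duty = 19649 × 0.81 = 15915.69
Buyer bears: origin terminal 232.87 + freight 615.48 + insurance 435.35 + delivery 1562.00 + duty 15915.69 = 18761.39
Landed cost = invoice 81758.30 + 18761.39 = 100519.69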